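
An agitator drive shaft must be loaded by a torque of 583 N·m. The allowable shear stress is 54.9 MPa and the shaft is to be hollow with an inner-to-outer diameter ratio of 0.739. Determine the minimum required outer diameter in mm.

42.6 mm

For a hollow shaft with d_i/d_o = 0.739: τ_max = 16T/(π d_o³ (1−k⁴)), so d_o = [16T/(π τ_allow (1−k⁴))]^(1/3) = [16·583.0/(π·5.49×10^7·0.7018)]^(1/3) = 0.04256 m.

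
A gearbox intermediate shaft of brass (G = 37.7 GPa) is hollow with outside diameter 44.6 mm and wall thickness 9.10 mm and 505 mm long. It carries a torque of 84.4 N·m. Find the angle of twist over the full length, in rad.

0.00332 rad

J = π(d_o⁴ − d_i⁴)/32 = π(0.0446⁴ − 0.0264⁴)/32 = 3.408×10^-7 m⁴.
θ = T·L/(G·J) = 84.40 × 0.505 / (37.7×10⁹ × 3.408×10^-7) = 3.318×10^-3 rad.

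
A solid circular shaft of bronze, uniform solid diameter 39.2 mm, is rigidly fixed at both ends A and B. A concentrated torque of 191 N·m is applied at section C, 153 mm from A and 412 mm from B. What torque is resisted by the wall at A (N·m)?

With uniform GJ and both ends fixed, compatibility θ_AC = θ_CB gives T_A·a = T_B·b, together with T_A + T_B = T₀.
T_A = T₀·b/(a+b) = 191.0·412/565.0 = 139.3 N·m; T_B = 51.72 N·m.

139 N·m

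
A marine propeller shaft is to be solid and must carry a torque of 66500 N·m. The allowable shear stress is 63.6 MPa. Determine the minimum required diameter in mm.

175 mm

For a solid shaft τ_max = 16T/(πd³), so d = (16T/(π τ_allow))^(1/3) = (16·66500/(π·6.36×10^7))^(1/3) = 0.1746 m.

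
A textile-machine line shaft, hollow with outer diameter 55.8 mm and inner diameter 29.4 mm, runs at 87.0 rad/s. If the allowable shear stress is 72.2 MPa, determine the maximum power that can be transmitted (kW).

J = π(d_o⁴ − d_i⁴)/32 = π(0.0558⁴ − 0.0294⁴)/32 = 8.784×10^-7 m⁴.
T_max = τ_allow·J/r = 7.22×10^7 × 8.784×10^-7 / 0.0279 = 2273 N·m.
ω = 87.0 rad/s, so P_max = T_max·ω = 1.978×10^5 W.

198 kW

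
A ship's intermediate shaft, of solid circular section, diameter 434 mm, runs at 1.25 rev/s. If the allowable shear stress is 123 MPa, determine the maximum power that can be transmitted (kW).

15500 kW

J = πd⁴/32 = π(0.434)⁴/32 = 3.483×10^-3 m⁴.
T_max = τ_allow·J/r = 1.23×10^8 × 3.483×10^-3 / 0.217 = 1.974e6 N·m.
ω = 2π·1.25 = 7.854 rad/s, so P_max = T_max·ω = 1.551×10^7 W.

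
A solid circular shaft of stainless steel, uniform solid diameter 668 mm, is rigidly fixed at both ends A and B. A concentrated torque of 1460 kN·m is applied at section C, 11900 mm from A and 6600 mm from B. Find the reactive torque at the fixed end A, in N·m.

521000 N·m

With uniform GJ and both ends fixed, compatibility θ_AC = θ_CB gives T_A·a = T_B·b, together with T_A + T_B = T₀.
T_A = T₀·b/(a+b) = 1.460e6·6600/18500 = 520900 N·m; T_B = 939100 N·m.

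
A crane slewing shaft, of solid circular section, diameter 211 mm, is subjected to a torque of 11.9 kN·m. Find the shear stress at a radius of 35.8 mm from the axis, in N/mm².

2.19 N/mm²

J = πd⁴/32 = π(0.211)⁴/32 = 1.946×10^-4 m⁴.
Shear stress varies linearly with radius: τ = T·r/J = 11900 × 0.0358 / 1.946×10^-4 = 2.189×10^6 Pa.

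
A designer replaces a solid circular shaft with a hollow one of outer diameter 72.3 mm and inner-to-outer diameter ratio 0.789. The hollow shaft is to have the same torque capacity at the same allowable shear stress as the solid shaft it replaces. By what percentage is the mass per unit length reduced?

Equal τ_max and T ⇒ the solid shaft needs d_s³ = d_o³(1−k⁴), so d_s = 72.3·(1−0.789⁴)^(1/3) = 61.40 mm.
Area ratio A_h/A_s = d_o²(1−k²)/d_s² = (1−k²)/(1−k⁴)^(2/3) = 0.5234.
Mass saving = 1 − 0.5234 = 47.7 %.

47.7 %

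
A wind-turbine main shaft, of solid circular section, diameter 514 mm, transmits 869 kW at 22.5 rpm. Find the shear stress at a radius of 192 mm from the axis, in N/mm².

ω = 2π·22.5/60 = 2.356 rad/s, so T = P/ω = 869×10³ / 2.356 = 368800 N·m.
J = πd⁴/32 = π(0.514)⁴/32 = 6.853×10^-3 m⁴.
Shear stress varies linearly with radius: τ = T·r/J = 368800 × 0.192 / 6.853×10^-3 = 1.033×10^7 Pa.

10.3 N/mm²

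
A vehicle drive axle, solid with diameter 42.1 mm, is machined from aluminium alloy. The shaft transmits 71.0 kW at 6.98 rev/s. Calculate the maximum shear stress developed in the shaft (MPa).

ω = 2π·6.98 = 43.86 rad/s, so T = P/ω = 71.0×10³ / 43.86 = 1619 N·m.
J = πd⁴/32 = π(0.0421)⁴/32 = 3.084×10^-7 m⁴.
τ_max = T·r/J = 1619 × 0.0210 / 3.084×10^-7 = 1.105×10^8 Pa.

110 MPa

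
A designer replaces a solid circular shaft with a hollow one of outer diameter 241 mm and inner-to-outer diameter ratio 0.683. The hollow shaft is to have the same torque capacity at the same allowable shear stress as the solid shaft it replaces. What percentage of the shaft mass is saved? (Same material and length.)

37.2 %

Equal τ_max and T ⇒ the solid shaft needs d_s³ = d_o³(1−k⁴), so d_s = 241·(1−0.683⁴)^(1/3) = 222.1 mm.
Area ratio A_h/A_s = d_o²(1−k²)/d_s² = (1−k²)/(1−k⁴)^(2/3) = 0.6283.
Mass saving = 1 − 0.6283 = 37.2 %.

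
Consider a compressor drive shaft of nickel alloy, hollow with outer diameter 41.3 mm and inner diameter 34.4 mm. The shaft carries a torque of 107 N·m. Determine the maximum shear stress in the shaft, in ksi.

J = π(d_o⁴ − d_i⁴)/32 = π(0.0413⁴ − 0.0344⁴)/32 = 1.481×10^-7 m⁴.
τ_max = T·r/J = 107.0 × 0.0206 / 1.481×10^-7 = 1.491×10^7 Pa.

2.16 ksi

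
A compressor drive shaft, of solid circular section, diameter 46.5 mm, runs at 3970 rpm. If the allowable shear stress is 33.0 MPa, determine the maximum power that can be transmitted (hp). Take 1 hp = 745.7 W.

J = πd⁴/32 = π(0.0465)⁴/32 = 4.590×10^-7 m⁴.
T_max = τ_allow·J/r = 3.30×10^7 × 4.590×10^-7 / 0.0232 = 651.5 N·m.
ω = 2π·3970/60 = 415.7 rad/s, so P_max = T_max·ω = 2.708×10^5 W.

363 hp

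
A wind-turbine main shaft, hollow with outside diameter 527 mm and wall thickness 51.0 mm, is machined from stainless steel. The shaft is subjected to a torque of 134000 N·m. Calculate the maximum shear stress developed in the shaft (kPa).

8080 kPa

J = π(d_o⁴ − d_i⁴)/32 = π(0.527⁴ − 0.425⁴)/32 = 4.370×10^-3 m⁴.
τ_max = T·r/J = 134000 × 0.264 / 4.370×10^-3 = 8.081×10^6 Pa.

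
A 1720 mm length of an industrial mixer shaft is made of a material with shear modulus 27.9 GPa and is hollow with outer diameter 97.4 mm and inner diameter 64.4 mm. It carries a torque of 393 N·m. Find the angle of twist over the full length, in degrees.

J = π(d_o⁴ − d_i⁴)/32 = π(0.0974⁴ − 0.0644⁴)/32 = 7.147×10^-6 m⁴.
θ = T·L/(G·J) = 393.0 × 1.72 / (27.9×10⁹ × 7.147×10^-6) = 3.390×10^-3 rad.

0.194°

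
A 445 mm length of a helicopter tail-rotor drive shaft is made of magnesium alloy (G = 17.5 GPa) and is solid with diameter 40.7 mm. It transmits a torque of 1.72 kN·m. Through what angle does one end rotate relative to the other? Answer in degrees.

9.30°

J = πd⁴/32 = π(0.0407)⁴/32 = 2.694×10^-7 m⁴.
θ = T·L/(G·J) = 1720 × 0.445 / (17.5×10⁹ × 2.694×10^-7) = 0.1624 rad.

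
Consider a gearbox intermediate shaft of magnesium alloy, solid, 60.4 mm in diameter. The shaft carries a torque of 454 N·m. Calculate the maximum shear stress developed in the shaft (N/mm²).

J = πd⁴/32 = π(0.0604)⁴/32 = 1.307×10^-6 m⁴.
τ_max = T·r/J = 454.0 × 0.0302 / 1.307×10^-6 = 1.049×10^7 Pa.

10.5 N/mm²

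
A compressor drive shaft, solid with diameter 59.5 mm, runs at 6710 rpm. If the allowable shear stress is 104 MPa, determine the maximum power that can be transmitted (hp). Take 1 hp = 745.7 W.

4050 hp

J = πd⁴/32 = π(0.0595)⁴/32 = 1.230×10^-6 m⁴.
T_max = τ_allow·J/r = 1.04×10^8 × 1.230×10^-6 / 0.0297 = 4301 N·m.
ω = 2π·6710/60 = 702.7 rad/s, so P_max = T_max·ω = 3.022×10^6 W.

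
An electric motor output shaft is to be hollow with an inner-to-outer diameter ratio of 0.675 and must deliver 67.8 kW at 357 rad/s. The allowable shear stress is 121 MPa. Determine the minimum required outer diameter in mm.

21.6 mm

ω = 357 rad/s, so T = P/ω = 67.8×10³ / 357.0 = 189.9 N·m.
For a hollow shaft with d_i/d_o = 0.675: τ_max = 16T/(π d_o³ (1−k⁴)), so d_o = [16T/(π τ_allow (1−k⁴))]^(1/3) = [16·189.9/(π·1.21×10^8·0.7924)]^(1/3) = 0.02161 m.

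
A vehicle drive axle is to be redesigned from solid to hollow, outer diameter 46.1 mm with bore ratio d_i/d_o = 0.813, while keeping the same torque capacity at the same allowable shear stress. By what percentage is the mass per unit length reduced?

Equal τ_max and T ⇒ the solid shaft needs d_s³ = d_o³(1−k⁴), so d_s = 46.1·(1−0.813⁴)^(1/3) = 38.07 mm.
Area ratio A_h/A_s = d_o²(1−k²)/d_s² = (1−k²)/(1−k⁴)^(2/3) = 0.4972.
Mass saving = 1 − 0.4972 = 50.3 %.

50.3 %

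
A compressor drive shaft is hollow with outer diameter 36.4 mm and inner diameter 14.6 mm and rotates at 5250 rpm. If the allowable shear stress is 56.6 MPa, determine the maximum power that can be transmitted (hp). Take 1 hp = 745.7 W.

J = π(d_o⁴ − d_i⁴)/32 = π(0.0364⁴ − 0.0146⁴)/32 = 1.679×10^-7 m⁴.
T_max = τ_allow·J/r = 5.66×10^7 × 1.679×10^-7 / 0.0182 = 522.1 N·m.
ω = 2π·5250/60 = 549.8 rad/s, so P_max = T_max·ω = 2.870×10^5 W.

385 hp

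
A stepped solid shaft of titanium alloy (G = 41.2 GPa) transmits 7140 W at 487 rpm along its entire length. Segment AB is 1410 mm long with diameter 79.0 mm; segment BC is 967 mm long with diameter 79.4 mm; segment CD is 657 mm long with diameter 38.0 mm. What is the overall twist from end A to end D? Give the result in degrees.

ω = 2π·487/60 = 51.00 rad/s, so T = P/ω = 7140 / 51.00 = 140.0 N·m.
J_AB = π(0.0790)⁴/32 = 3.82×10^-6 m⁴; J_BC = π(0.0794)⁴/32 = 3.90×10^-6 m⁴; J_CD = π(0.0380)⁴/32 = 2.05×10^-7 m⁴.
θ = (T/G)·Σ L_i/J_i = (140.0/41.2×10⁹)·(1.41/3.82×10^-6 + 0.967/3.90×10^-6 + 0.657/2.05×10^-7) = 0.01300 rad.

0.745°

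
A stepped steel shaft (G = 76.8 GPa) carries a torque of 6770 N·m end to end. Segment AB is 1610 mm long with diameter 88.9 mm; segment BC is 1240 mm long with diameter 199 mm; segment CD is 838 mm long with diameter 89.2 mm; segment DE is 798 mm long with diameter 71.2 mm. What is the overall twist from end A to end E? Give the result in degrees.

J_AB = π(0.0889)⁴/32 = 6.13×10^-6 m⁴; J_BC = π(0.199)⁴/32 = 1.54×10^-4 m⁴; J_CD = π(0.0892)⁴/32 = 6.22×10^-6 m⁴; J_DE = π(0.0712)⁴/32 = 2.52×10^-6 m⁴.
θ = (T/G)·Σ L_i/J_i = (6770/76.8×10⁹)·(1.61/6.13×10^-6 + 1.24/1.54×10^-4 + 0.838/6.22×10^-6 + 0.798/2.52×10^-6) = 0.06362 rad.

3.65°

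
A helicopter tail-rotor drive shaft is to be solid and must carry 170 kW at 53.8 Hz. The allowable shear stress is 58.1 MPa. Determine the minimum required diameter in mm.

35.3 mm

ω = 2π·53.8 = 338.0 rad/s, so T = P/ω = 170×10³ / 338.0 = 502.9 N·m.
For a solid shaft τ_max = 16T/(πd³), so d = (16T/(π τ_allow))^(1/3) = (16·502.9/(π·5.81×10^7))^(1/3) = 0.03533 m.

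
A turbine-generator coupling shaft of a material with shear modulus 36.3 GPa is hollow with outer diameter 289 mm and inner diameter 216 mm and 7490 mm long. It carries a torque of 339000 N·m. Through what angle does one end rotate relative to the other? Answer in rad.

J = π(d_o⁴ − d_i⁴)/32 = π(0.289⁴ − 0.216⁴)/32 = 4.711×10^-4 m⁴.
θ = T·L/(G·J) = 339000 × 7.49 / (36.3×10⁹ × 4.711×10^-4) = 0.1485 rad.

0.148 rad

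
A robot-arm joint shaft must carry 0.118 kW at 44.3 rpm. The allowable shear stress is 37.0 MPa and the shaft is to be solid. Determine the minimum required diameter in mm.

15.2 mm

ω = 2π·44.3/60 = 4.639 rad/s, so T = P/ω = 0.118×10³ / 4.639 = 25.44 N·m.
For a solid shaft τ_max = 16T/(πd³), so d = (16T/(π τ_allow))^(1/3) = (16·25.44/(π·3.70×10^7))^(1/3) = 0.01518 m.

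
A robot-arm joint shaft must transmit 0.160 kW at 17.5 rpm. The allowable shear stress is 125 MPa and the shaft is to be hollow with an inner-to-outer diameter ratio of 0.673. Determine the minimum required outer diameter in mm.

ω = 2π·17.5/60 = 1.833 rad/s, so T = P/ω = 0.160×10³ / 1.833 = 87.31 N·m.
For a hollow shaft with d_i/d_o = 0.673: τ_max = 16T/(π d_o³ (1−k⁴)), so d_o = [16T/(π τ_allow (1−k⁴))]^(1/3) = [16·87.31/(π·1.25×10^8·0.7949)]^(1/3) = 0.01648 m.

16.5 mm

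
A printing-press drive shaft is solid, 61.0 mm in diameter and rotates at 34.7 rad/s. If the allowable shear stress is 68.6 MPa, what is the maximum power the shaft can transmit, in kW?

J = πd⁴/32 = π(0.0610)⁴/32 = 1.359×10^-6 m⁴.
T_max = τ_allow·J/r = 6.86×10^7 × 1.359×10^-6 / 0.0305 = 3057 N·m.
ω = 34.7 rad/s, so P_max = T_max·ω = 1.061×10^5 W.

106 kW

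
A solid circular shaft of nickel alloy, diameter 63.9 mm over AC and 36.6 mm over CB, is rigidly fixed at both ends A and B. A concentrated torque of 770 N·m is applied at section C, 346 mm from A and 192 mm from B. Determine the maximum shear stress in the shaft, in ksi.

1.88 ksi

Compatibility: T_A·a/J_AC = T_B·b/J_CB with T_A + T_B = T₀.
J_AC = 1.64×10^-6 m⁴, J_CB = 1.76×10^-7 m⁴, so T_A = T₀·(J_AC/a)/((J_AC/a)+(J_CB/b)) = 644.9 N·m, T_B = 125.1 N·m.
τ in each portion: τ_AC = 1.26×10^7 Pa, τ_CB = 1.30×10^7 Pa; maximum is in CB.
τ_max = T_CB·r/J = 125.1·0.0183/1.76×10^-7 = 1.299×10^7 Pa.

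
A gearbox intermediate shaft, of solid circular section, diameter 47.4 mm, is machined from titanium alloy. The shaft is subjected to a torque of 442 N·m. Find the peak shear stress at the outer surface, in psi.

3070 psi

J = πd⁴/32 = π(0.0474)⁴/32 = 4.956×10^-7 m⁴.
τ_max = T·r/J = 442.0 × 0.0237 / 4.956×10^-7 = 2.114×10^7 Pa.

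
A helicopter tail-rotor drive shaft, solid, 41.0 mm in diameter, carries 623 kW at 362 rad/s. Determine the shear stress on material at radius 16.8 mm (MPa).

ω = 362 rad/s, so T = P/ω = 623×10³ / 362.0 = 1721 N·m.
J = πd⁴/32 = π(0.0410)⁴/32 = 2.774×10^-7 m⁴.
Shear stress varies linearly with radius: τ = T·r/J = 1721 × 0.0168 / 2.774×10^-7 = 1.042×10^8 Pa.

104 MPa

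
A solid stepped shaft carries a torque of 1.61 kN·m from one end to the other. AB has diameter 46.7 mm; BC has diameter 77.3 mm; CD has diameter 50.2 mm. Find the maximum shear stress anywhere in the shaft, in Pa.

8.05e7 Pa

Under the same torque, τ_max = 16T/(πd³) is largest where d is smallest — segment AB (d = 46.7 mm).
τ_max = 16·1610/(π·(0.0467)³) = 8.051×10^7 Pa.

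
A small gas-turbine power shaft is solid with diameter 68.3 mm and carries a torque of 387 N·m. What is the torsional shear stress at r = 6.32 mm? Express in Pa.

1.14e6 Pa

J = πd⁴/32 = π(0.0683)⁴/32 = 2.136×10^-6 m⁴.
Shear stress varies linearly with radius: τ = T·r/J = 387.0 × 0.00632 / 2.136×10^-6 = 1.145×10^6 Pa.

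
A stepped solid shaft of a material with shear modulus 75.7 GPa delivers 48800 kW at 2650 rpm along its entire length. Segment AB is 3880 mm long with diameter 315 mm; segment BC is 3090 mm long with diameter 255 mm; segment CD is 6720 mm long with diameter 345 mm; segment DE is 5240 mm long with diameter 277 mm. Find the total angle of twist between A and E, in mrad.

ω = 2π·2650/60 = 277.5 rad/s, so T = P/ω = 48800×10³ / 277.5 = 175900 N·m.
J_AB = π(0.315)⁴/32 = 9.67×10^-4 m⁴; J_BC = π(0.255)⁴/32 = 4.15×10^-4 m⁴; J_CD = π(0.345)⁴/32 = 1.39×10^-3 m⁴; J_DE = π(0.277)⁴/32 = 5.78×10^-4 m⁴.
θ = (T/G)·Σ L_i/J_i = (175900/75.7×10⁹)·(3.88/9.67×10^-4 + 3.09/4.15×10^-4 + 6.72/1.39×10^-3 + 5.24/5.78×10^-4) = 0.05890 rad.

58.9 mrad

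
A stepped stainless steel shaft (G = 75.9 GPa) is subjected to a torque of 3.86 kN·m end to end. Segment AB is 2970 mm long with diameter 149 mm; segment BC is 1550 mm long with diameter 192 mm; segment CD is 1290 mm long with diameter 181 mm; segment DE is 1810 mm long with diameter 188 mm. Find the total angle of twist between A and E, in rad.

J_AB = π(0.149)⁴/32 = 4.84×10^-5 m⁴; J_BC = π(0.192)⁴/32 = 1.33×10^-4 m⁴; J_CD = π(0.181)⁴/32 = 1.05×10^-4 m⁴; J_DE = π(0.188)⁴/32 = 1.23×10^-4 m⁴.
θ = (T/G)·Σ L_i/J_i = (3860/75.9×10⁹)·(2.97/4.84×10^-5 + 1.55/1.33×10^-4 + 1.29/1.05×10^-4 + 1.81/1.23×10^-4) = 5.085×10^-3 rad.

0.00509 rad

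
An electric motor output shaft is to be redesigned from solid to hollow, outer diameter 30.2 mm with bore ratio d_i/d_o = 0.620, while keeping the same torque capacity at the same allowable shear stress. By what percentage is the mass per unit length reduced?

Equal τ_max and T ⇒ the solid shaft needs d_s³ = d_o³(1−k⁴), so d_s = 30.2·(1−0.620⁴)^(1/3) = 28.63 mm.
Area ratio A_h/A_s = d_o²(1−k²)/d_s² = (1−k²)/(1−k⁴)^(2/3) = 0.6848.
Mass saving = 1 − 0.6848 = 31.5 %.

31.5 %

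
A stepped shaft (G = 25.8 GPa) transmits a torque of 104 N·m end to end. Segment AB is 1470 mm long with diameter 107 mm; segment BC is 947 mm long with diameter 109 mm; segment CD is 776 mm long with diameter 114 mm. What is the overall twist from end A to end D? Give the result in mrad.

0.925 mrad

J_AB = π(0.107)⁴/32 = 1.29×10^-5 m⁴; J_BC = π(0.109)⁴/32 = 1.39×10^-5 m⁴; J_CD = π(0.114)⁴/32 = 1.66×10^-5 m⁴.
θ = (T/G)·Σ L_i/J_i = (104.0/25.8×10⁹)·(1.47/1.29×10^-5 + 0.947/1.39×10^-5 + 0.776/1.66×10^-5) = 9.246×10^-4 rad.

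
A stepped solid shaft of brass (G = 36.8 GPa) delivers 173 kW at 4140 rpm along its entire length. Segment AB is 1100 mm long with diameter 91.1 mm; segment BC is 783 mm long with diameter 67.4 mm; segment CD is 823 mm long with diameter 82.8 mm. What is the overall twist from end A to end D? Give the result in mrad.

7.89 mrad

ω = 2π·4140/60 = 433.5 rad/s, so T = P/ω = 173×10³ / 433.5 = 399.0 N·m.
J_AB = π(0.0911)⁴/32 = 6.76×10^-6 m⁴; J_BC = π(0.0674)⁴/32 = 2.03×10^-6 m⁴; J_CD = π(0.0828)⁴/32 = 4.61×10^-6 m⁴.
θ = (T/G)·Σ L_i/J_i = (399.0/36.8×10⁹)·(1.10/6.76×10^-6 + 0.783/2.03×10^-6 + 0.823/4.61×10^-6) = 7.889×10^-3 rad.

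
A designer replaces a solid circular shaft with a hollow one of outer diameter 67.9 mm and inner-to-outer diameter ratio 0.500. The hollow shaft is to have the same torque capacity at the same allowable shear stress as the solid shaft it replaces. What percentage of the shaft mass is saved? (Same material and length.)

Equal τ_max and T ⇒ the solid shaft needs d_s³ = d_o³(1−k⁴), so d_s = 67.9·(1−0.500⁴)^(1/3) = 66.45 mm.
Area ratio A_h/A_s = d_o²(1−k²)/d_s² = (1−k²)/(1−k⁴)^(2/3) = 0.7830.
Mass saving = 1 − 0.7830 = 21.7 %.

21.7 %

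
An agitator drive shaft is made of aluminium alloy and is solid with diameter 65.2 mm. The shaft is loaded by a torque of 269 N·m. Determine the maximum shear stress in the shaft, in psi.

J = πd⁴/32 = π(0.0652)⁴/32 = 1.774×10^-6 m⁴.
τ_max = T·r/J = 269.0 × 0.0326 / 1.774×10^-6 = 4.943×10^6 Pa.

717 psi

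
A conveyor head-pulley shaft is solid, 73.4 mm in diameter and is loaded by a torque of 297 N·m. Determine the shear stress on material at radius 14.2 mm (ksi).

J = πd⁴/32 = π(0.0734)⁴/32 = 2.850×10^-6 m⁴.
Shear stress varies linearly with radius: τ = T·r/J = 297.0 × 0.0142 / 2.850×10^-6 = 1.480×10^6 Pa.

0.215 ksi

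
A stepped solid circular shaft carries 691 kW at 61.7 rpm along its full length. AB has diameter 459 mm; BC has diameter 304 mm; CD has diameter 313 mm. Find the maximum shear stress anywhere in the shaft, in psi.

2810 psi

ω = 2π·61.7/60 = 6.461 rad/s, so T = P/ω = 691×10³ / 6.461 = 106900 N·m.
Under the same torque, τ_max = 16T/(πd³) is largest where d is smallest — segment BC (d = 304 mm).
τ_max = 16·106900/(π·(0.304)³) = 1.939×10^7 Pa.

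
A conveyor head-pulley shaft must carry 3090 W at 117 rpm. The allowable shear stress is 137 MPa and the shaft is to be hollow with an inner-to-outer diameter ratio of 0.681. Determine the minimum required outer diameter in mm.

22.9 mm

ω = 2π·117/60 = 12.25 rad/s, so T = P/ω = 3090 / 12.25 = 252.2 N·m.
For a hollow shaft with d_i/d_o = 0.681: τ_max = 16T/(π d_o³ (1−k⁴)), so d_o = [16T/(π τ_allow (1−k⁴))]^(1/3) = [16·252.2/(π·1.37×10^8·0.7849)]^(1/3) = 0.02286 m.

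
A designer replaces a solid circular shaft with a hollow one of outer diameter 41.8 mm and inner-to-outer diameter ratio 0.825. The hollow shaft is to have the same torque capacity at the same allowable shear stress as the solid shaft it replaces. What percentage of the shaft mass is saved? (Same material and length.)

Equal τ_max and T ⇒ the solid shaft needs d_s³ = d_o³(1−k⁴), so d_s = 41.8·(1−0.825⁴)^(1/3) = 33.97 mm.
Area ratio A_h/A_s = d_o²(1−k²)/d_s² = (1−k²)/(1−k⁴)^(2/3) = 0.4836.
Mass saving = 1 − 0.4836 = 51.6 %.

51.6 %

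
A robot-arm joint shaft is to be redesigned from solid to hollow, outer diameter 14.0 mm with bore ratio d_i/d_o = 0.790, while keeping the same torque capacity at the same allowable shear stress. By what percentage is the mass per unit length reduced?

47.8 %

Equal τ_max and T ⇒ the solid shaft needs d_s³ = d_o³(1−k⁴), so d_s = 14.0·(1−0.790⁴)^(1/3) = 11.88 mm.
Area ratio A_h/A_s = d_o²(1−k²)/d_s² = (1−k²)/(1−k⁴)^(2/3) = 0.5223.
Mass saving = 1 − 0.5223 = 47.8 %.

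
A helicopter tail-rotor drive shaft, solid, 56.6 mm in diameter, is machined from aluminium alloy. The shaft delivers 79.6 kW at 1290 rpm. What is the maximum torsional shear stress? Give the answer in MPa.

16.6 MPa

ω = 2π·1290/60 = 135.1 rad/s, so T = P/ω = 79.6×10³ / 135.1 = 589.2 N·m.
J = πd⁴/32 = π(0.0566)⁴/32 = 1.008×10^-6 m⁴.
τ_max = T·r/J = 589.2 × 0.0283 / 1.008×10^-6 = 1.655×10^7 Pa.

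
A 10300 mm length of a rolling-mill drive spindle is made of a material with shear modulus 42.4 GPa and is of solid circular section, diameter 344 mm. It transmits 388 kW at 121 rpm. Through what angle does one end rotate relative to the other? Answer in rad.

0.00541 rad

ω = 2π·121/60 = 12.67 rad/s, so T = P/ω = 388×10³ / 12.67 = 30620 N·m.
J = πd⁴/32 = π(0.344)⁴/32 = 1.375×10^-3 m⁴.
θ = T·L/(G·J) = 30620 × 10.3 / (42.4×10⁹ × 1.375×10^-3) = 5.411×10^-3 rad.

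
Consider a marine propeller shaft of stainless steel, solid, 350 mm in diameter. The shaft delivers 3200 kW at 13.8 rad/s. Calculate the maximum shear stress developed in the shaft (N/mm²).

27.5 N/mm²

ω = 13.8 rad/s, so T = P/ω = 3200×10³ / 13.80 = 231900 N·m.
J = πd⁴/32 = π(0.350)⁴/32 = 1.473×10^-3 m⁴.
τ_max = T·r/J = 231900 × 0.175 / 1.473×10^-3 = 2.754×10^7 Pa.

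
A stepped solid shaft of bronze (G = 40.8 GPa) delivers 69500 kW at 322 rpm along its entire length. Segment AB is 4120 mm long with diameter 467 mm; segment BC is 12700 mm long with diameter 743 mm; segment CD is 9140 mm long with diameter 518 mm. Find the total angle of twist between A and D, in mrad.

131 mrad

ω = 2π·322/60 = 33.72 rad/s, so T = P/ω = 69500×10³ / 33.72 = 2.061e6 N·m.
J_AB = π(0.467)⁴/32 = 4.67×10^-3 m⁴; J_BC = π(0.743)⁴/32 = 0.0299 m⁴; J_CD = π(0.518)⁴/32 = 7.07×10^-3 m⁴.
θ = (T/G)·Σ L_i/J_i = (2.061e6/40.8×10⁹)·(4.12/4.67×10^-3 + 12.7/0.0299 + 9.14/7.07×10^-3) = 0.1313 rad.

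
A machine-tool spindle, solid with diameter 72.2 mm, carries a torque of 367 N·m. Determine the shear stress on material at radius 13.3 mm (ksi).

0.265 ksi

J = πd⁴/32 = π(0.0722)⁴/32 = 2.668×10^-6 m⁴.
Shear stress varies linearly with radius: τ = T·r/J = 367.0 × 0.0133 / 2.668×10^-6 = 1.830×10^6 Pa.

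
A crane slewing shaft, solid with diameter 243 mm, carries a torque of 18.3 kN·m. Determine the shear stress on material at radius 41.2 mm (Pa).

J = πd⁴/32 = π(0.243)⁴/32 = 3.423×10^-4 m⁴.
Shear stress varies linearly with radius: τ = T·r/J = 18300 × 0.0412 / 3.423×10^-4 = 2.203×10^6 Pa.

2.20e6 Pa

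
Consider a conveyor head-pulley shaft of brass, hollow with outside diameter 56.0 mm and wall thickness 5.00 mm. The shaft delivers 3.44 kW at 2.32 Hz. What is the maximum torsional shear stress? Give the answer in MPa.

ω = 2π·2.32 = 14.58 rad/s, so T = P/ω = 3.44×10³ / 14.58 = 236.0 N·m.
J = π(d_o⁴ − d_i⁴)/32 = π(0.0560⁴ − 0.0460⁴)/32 = 5.259×10^-7 m⁴.
τ_max = T·r/J = 236.0 × 0.0280 / 5.259×10^-7 = 1.256×10^7 Pa.

12.6 MPa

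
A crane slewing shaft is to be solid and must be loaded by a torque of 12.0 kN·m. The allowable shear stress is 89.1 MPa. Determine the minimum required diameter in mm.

For a solid shaft τ_max = 16T/(πd³), so d = (16T/(π τ_allow))^(1/3) = (16·12000/(π·8.91×10^7))^(1/3) = 0.08819 m.

88.2 mm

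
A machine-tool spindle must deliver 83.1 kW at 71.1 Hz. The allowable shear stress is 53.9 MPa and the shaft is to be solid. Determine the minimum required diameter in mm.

ω = 2π·71.1 = 446.7 rad/s, so T = P/ω = 83.1×10³ / 446.7 = 186.0 N·m.
For a solid shaft τ_max = 16T/(πd³), so d = (16T/(π τ_allow))^(1/3) = (16·186.0/(π·5.39×10^7))^(1/3) = 0.02600 m.

26.0 mm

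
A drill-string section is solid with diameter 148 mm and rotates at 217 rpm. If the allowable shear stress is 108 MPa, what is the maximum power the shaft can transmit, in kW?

1560 kW

J = πd⁴/32 = π(0.148)⁴/32 = 4.710×10^-5 m⁴.
T_max = τ_allow·J/r = 1.08×10^8 × 4.710×10^-5 / 0.0740 = 68740 N·m.
ω = 2π·217/60 = 22.72 rad/s, so P_max = T_max·ω = 1.562×10^6 W.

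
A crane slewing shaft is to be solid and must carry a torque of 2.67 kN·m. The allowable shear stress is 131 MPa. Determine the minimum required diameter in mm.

For a solid shaft τ_max = 16T/(πd³), so d = (16T/(π τ_allow))^(1/3) = (16·2670/(π·1.31×10^8))^(1/3) = 0.04700 m.

47.0 mm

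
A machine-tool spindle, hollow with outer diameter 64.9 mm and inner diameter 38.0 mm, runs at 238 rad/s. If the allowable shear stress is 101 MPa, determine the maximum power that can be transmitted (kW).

J = π(d_o⁴ − d_i⁴)/32 = π(0.0649⁴ − 0.0380⁴)/32 = 1.537×10^-6 m⁴.
T_max = τ_allow·J/r = 1.01×10^8 × 1.537×10^-6 / 0.0324 = 4784 N·m.
ω = 238 rad/s, so P_max = T_max·ω = 1.139×10^6 W.

1140 kW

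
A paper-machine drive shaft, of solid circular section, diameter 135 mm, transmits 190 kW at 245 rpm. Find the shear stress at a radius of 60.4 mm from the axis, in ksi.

ω = 2π·245/60 = 25.66 rad/s, so T = P/ω = 190×10³ / 25.66 = 7406 N·m.
J = πd⁴/32 = π(0.135)⁴/32 = 3.261×10^-5 m⁴.
Shear stress varies linearly with radius: τ = T·r/J = 7406 × 0.0604 / 3.261×10^-5 = 1.372×10^7 Pa.

1.99 ksi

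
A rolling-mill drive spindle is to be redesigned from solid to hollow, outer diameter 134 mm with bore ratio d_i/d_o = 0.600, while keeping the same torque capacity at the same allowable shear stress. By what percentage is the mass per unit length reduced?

29.8 %

Equal τ_max and T ⇒ the solid shaft needs d_s³ = d_o³(1−k⁴), so d_s = 134·(1−0.600⁴)^(1/3) = 127.9 mm.
Area ratio A_h/A_s = d_o²(1−k²)/d_s² = (1−k²)/(1−k⁴)^(2/3) = 0.7020.
Mass saving = 1 − 0.7020 = 29.8 %.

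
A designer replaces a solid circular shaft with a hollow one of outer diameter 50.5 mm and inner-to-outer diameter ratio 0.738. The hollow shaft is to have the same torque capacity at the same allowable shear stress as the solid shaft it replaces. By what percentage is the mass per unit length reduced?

Equal τ_max and T ⇒ the solid shaft needs d_s³ = d_o³(1−k⁴), so d_s = 50.5·(1−0.738⁴)^(1/3) = 44.91 mm.
Area ratio A_h/A_s = d_o²(1−k²)/d_s² = (1−k²)/(1−k⁴)^(2/3) = 0.5757.
Mass saving = 1 − 0.5757 = 42.4 %.

42.4 %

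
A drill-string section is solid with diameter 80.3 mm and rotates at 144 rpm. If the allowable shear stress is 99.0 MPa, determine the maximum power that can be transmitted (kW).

152 kW

J = πd⁴/32 = π(0.0803)⁴/32 = 4.082×10^-6 m⁴.
T_max = τ_allow·J/r = 9.90×10^7 × 4.082×10^-6 / 0.0401 = 10060 N·m.
ω = 2π·144/60 = 15.08 rad/s, so P_max = T_max·ω = 1.518×10^5 W.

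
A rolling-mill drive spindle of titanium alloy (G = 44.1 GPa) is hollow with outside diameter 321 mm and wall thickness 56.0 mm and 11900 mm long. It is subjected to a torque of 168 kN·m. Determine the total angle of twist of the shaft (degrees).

J = π(d_o⁴ − d_i⁴)/32 = π(0.321⁴ − 0.209⁴)/32 = 8.550×10^-4 m⁴.
θ = T·L/(G·J) = 168000 × 11.9 / (44.1×10⁹ × 8.550×10^-4) = 0.05302 rad.

3.04°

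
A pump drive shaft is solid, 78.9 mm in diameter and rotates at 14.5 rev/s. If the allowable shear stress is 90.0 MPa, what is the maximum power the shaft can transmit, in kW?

791 kW

J = πd⁴/32 = π(0.0789)⁴/32 = 3.805×10^-6 m⁴.
T_max = τ_allow·J/r = 9.00×10^7 × 3.805×10^-6 / 0.0395 = 8680 N·m.
ω = 2π·14.5 = 91.11 rad/s, so P_max = T_max·ω = 7.908×10^5 W.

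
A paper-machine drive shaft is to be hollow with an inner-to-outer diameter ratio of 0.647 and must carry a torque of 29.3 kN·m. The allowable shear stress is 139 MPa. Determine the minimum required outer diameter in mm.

109 mm

For a hollow shaft with d_i/d_o = 0.647: τ_max = 16T/(π d_o³ (1−k⁴)), so d_o = [16T/(π τ_allow (1−k⁴))]^(1/3) = [16·29300/(π·1.39×10^8·0.8248)]^(1/3) = 0.1092 m.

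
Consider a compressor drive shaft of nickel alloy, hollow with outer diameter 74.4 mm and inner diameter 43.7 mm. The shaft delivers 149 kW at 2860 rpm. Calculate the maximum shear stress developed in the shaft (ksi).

ω = 2π·2860/60 = 299.5 rad/s, so T = P/ω = 149×10³ / 299.5 = 497.5 N·m.
J = π(d_o⁴ − d_i⁴)/32 = π(0.0744⁴ − 0.0437⁴)/32 = 2.650×10^-6 m⁴.
τ_max = T·r/J = 497.5 × 0.0372 / 2.650×10^-6 = 6.984×10^6 Pa.

1.01 ksi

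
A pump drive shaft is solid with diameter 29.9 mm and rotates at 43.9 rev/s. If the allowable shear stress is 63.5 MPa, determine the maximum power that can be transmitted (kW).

J = πd⁴/32 = π(0.0299)⁴/32 = 7.847×10^-8 m⁴.
T_max = τ_allow·J/r = 6.35×10^7 × 7.847×10^-8 / 0.0149 = 333.3 N·m.
ω = 2π·43.9 = 275.8 rad/s, so P_max = T_max·ω = 9.193×10^4 W.

91.9 kW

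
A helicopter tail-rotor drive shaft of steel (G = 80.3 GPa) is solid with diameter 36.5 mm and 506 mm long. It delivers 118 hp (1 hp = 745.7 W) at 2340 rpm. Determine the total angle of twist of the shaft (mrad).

ω = 2π·2340/60 = 245.0 rad/s, so T = P/ω = 118×745.7 / 245.0 = 359.1 N·m.
J = πd⁴/32 = π(0.0365)⁴/32 = 1.742×10^-7 m⁴.
θ = T·L/(G·J) = 359.1 × 0.506 / (80.3×10⁹ × 1.742×10^-7) = 0.01299 rad.

13.0 mrad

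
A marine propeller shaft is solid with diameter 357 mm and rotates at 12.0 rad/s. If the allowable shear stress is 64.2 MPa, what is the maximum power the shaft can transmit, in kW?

6880 kW

J = πd⁴/32 = π(0.357)⁴/32 = 1.595×10^-3 m⁴.
T_max = τ_allow·J/r = 6.42×10^7 × 1.595×10^-3 / 0.178 = 573500 N·m.
ω = 12.0 rad/s, so P_max = T_max·ω = 6.883×10^6 W.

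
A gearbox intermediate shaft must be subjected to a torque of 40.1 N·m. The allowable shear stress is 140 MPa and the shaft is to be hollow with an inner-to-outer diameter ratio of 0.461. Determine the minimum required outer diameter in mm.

For a hollow shaft with d_i/d_o = 0.461: τ_max = 16T/(π d_o³ (1−k⁴)), so d_o = [16T/(π τ_allow (1−k⁴))]^(1/3) = [16·40.10/(π·1.40×10^8·0.9548)]^(1/3) = 0.01152 m.

11.5 mm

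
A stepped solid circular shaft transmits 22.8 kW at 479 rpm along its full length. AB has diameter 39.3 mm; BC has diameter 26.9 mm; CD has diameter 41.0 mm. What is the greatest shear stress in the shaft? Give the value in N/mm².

119 N/mm²

ω = 2π·479/60 = 50.16 rad/s, so T = P/ω = 22.8×10³ / 50.16 = 454.5 N·m.
Under the same torque, τ_max = 16T/(πd³) is largest where d is smallest — segment BC (d = 26.9 mm).
τ_max = 16·454.5/(π·(0.0269)³) = 1.189×10^8 Pa.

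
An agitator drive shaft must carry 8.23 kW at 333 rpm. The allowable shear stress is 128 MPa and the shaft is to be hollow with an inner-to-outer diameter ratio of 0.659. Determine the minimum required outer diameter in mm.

22.6 mm

ω = 2π·333/60 = 34.87 rad/s, so T = P/ω = 8.23×10³ / 34.87 = 236.0 N·m.
For a hollow shaft with d_i/d_o = 0.659: τ_max = 16T/(π d_o³ (1−k⁴)), so d_o = [16T/(π τ_allow (1−k⁴))]^(1/3) = [16·236.0/(π·1.28×10^8·0.8114)]^(1/3) = 0.02262 m.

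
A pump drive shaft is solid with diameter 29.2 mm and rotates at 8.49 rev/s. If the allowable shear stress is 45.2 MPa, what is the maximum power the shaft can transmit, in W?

J = πd⁴/32 = π(0.0292)⁴/32 = 7.137×10^-8 m⁴.
T_max = τ_allow·J/r = 4.52×10^7 × 7.137×10^-8 / 0.0146 = 221.0 N·m.
ω = 2π·8.49 = 53.34 rad/s, so P_max = T_max·ω = 1.179×10^4 W.

11800 W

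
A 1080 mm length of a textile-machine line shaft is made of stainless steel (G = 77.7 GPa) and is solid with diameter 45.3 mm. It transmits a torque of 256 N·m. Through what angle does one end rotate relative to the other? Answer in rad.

J = πd⁴/32 = π(0.0453)⁴/32 = 4.134×10^-7 m⁴.
θ = T·L/(G·J) = 256.0 × 1.08 / (77.7×10⁹ × 4.134×10^-7) = 8.607×10^-3 rad.

0.00861 rad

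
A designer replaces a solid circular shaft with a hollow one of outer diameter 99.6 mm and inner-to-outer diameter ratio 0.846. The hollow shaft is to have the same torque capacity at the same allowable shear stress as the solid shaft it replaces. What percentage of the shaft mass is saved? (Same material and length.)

Equal τ_max and T ⇒ the solid shaft needs d_s³ = d_o³(1−k⁴), so d_s = 99.6·(1−0.846⁴)^(1/3) = 78.40 mm.
Area ratio A_h/A_s = d_o²(1−k²)/d_s² = (1−k²)/(1−k⁴)^(2/3) = 0.4588.
Mass saving = 1 − 0.4588 = 54.1 %.

54.1 %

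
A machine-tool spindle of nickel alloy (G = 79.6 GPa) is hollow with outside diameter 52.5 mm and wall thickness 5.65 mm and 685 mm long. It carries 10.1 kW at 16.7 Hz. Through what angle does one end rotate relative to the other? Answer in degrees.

ω = 2π·16.7 = 104.9 rad/s, so T = P/ω = 10.1×10³ / 104.9 = 96.26 N·m.
J = π(d_o⁴ − d_i⁴)/32 = π(0.0525⁴ − 0.0412⁴)/32 = 4.630×10^-7 m⁴.
θ = T·L/(G·J) = 96.26 × 0.685 / (79.6×10⁹ × 4.630×10^-7) = 1.789×10^-3 rad.

0.103°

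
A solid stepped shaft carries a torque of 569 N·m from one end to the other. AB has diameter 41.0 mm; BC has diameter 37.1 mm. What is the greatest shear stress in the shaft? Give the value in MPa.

56.7 MPa

Under the same torque, τ_max = 16T/(πd³) is largest where d is smallest — segment BC (d = 37.1 mm).
τ_max = 16·569.0/(π·(0.0371)³) = 5.675×10^7 Pa.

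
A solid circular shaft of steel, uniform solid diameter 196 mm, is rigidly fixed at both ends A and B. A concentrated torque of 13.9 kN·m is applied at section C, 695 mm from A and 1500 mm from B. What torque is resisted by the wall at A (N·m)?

9500 N·m

With uniform GJ and both ends fixed, compatibility θ_AC = θ_CB gives T_A·a = T_B·b, together with T_A + T_B = T₀.
T_A = T₀·b/(a+b) = 13900·1500/2195 = 9499 N·m; T_B = 4401 N·m.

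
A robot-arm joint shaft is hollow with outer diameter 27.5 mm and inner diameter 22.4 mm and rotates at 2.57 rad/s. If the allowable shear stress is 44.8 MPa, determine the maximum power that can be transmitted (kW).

0.263 kW

J = π(d_o⁴ − d_i⁴)/32 = π(0.0275⁴ − 0.0224⁴)/32 = 3.143×10^-8 m⁴.
T_max = τ_allow·J/r = 4.48×10^7 × 3.143×10^-8 / 0.0138 = 102.4 N·m.
ω = 2.57 rad/s, so P_max = T_max·ω = 263.2 W.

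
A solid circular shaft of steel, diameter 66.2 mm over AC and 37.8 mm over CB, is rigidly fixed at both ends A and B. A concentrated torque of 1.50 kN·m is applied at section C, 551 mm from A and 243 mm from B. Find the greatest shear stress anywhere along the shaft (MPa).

27.5 MPa

Compatibility: T_A·a/J_AC = T_B·b/J_CB with T_A + T_B = T₀.
J_AC = 1.89×10^-6 m⁴, J_CB = 2.00×10^-7 m⁴, so T_A = T₀·(J_AC/a)/((J_AC/a)+(J_CB/b)) = 1209 N·m, T_B = 291.3 N·m.
τ in each portion: τ_AC = 2.12×10^7 Pa, τ_CB = 2.75×10^7 Pa; maximum is in CB.
τ_max = T_CB·r/J = 291.3·0.0189/2.00×10^-7 = 2.747×10^7 Pa.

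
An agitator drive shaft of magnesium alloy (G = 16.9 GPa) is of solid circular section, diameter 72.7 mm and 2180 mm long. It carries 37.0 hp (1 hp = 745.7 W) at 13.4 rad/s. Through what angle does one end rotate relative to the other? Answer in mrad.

ω = 13.4 rad/s, so T = P/ω = 37.0×745.7 / 13.40 = 2059 N·m.
J = πd⁴/32 = π(0.0727)⁴/32 = 2.742×10^-6 m⁴.
θ = T·L/(G·J) = 2059 × 2.18 / (16.9×10⁹ × 2.742×10^-6) = 0.09685 rad.

96.8 mrad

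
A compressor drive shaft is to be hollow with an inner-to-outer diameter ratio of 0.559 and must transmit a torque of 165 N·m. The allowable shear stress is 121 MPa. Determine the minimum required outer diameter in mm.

For a hollow shaft with d_i/d_o = 0.559: τ_max = 16T/(π d_o³ (1−k⁴)), so d_o = [16T/(π τ_allow (1−k⁴))]^(1/3) = [16·165.0/(π·1.21×10^8·0.9024)]^(1/3) = 0.01974 m.

19.7 mm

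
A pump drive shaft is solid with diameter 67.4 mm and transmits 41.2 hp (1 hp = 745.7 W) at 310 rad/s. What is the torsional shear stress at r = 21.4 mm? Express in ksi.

ω = 310 rad/s, so T = P/ω = 41.2×745.7 / 310.0 = 99.11 N·m.
J = πd⁴/32 = π(0.0674)⁴/32 = 2.026×10^-6 m⁴.
Shear stress varies linearly with radius: τ = T·r/J = 99.11 × 0.0214 / 2.026×10^-6 = 1.047×10^6 Pa.

0.152 ksi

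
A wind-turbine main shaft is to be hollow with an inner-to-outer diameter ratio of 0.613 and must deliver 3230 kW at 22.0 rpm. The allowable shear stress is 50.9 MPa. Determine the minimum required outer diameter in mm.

547 mm

ω = 2π·22.0/60 = 2.304 rad/s, so T = P/ω = 3230×10³ / 2.304 = 1.402e6 N·m.
For a hollow shaft with d_i/d_o = 0.613: τ_max = 16T/(π d_o³ (1−k⁴)), so d_o = [16T/(π τ_allow (1−k⁴))]^(1/3) = [16·1.402e6/(π·5.09×10^7·0.8588)]^(1/3) = 0.5466 m.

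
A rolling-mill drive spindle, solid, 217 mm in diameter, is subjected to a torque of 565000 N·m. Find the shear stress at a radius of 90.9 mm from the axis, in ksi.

34.2 ksi

J = πd⁴/32 = π(0.217)⁴/32 = 2.177×10^-4 m⁴.
Shear stress varies linearly with radius: τ = T·r/J = 565000 × 0.0909 / 2.177×10^-4 = 2.359×10^8 Pa.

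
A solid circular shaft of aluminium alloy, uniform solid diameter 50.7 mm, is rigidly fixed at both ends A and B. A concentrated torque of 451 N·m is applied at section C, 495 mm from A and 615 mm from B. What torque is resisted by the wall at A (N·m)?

250 N·m

With uniform GJ and both ends fixed, compatibility θ_AC = θ_CB gives T_A·a = T_B·b, together with T_A + T_B = T₀.
T_A = T₀·b/(a+b) = 451.0·615/1110 = 249.9 N·m; T_B = 201.1 N·m.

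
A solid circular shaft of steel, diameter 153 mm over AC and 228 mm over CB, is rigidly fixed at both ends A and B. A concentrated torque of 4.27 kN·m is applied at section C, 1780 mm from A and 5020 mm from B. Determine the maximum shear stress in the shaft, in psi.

Compatibility: T_A·a/J_AC = T_B·b/J_CB with T_A + T_B = T₀.
J_AC = 5.38×10^-5 m⁴, J_CB = 2.65×10^-4 m⁴, so T_A = T₀·(J_AC/a)/((J_AC/a)+(J_CB/b)) = 1554 N·m, T_B = 2716 N·m.
τ in each portion: τ_AC = 2.21×10^6 Pa, τ_CB = 1.17×10^6 Pa; maximum is in AC.
τ_max = T_AC·r/J = 1554·0.0765/5.38×10^-5 = 2.209×10^6 Pa.

320 psi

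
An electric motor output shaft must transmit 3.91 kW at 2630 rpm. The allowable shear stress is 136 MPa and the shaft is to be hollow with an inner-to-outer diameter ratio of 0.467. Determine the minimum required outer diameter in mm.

8.23 mm

ω = 2π·2630/60 = 275.4 rad/s, so T = P/ω = 3.91×10³ / 275.4 = 14.20 N·m.
For a hollow shaft with d_i/d_o = 0.467: τ_max = 16T/(π d_o³ (1−k⁴)), so d_o = [16T/(π τ_allow (1−k⁴))]^(1/3) = [16·14.20/(π·1.36×10^8·0.9524)]^(1/3) = 0.008234 m.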